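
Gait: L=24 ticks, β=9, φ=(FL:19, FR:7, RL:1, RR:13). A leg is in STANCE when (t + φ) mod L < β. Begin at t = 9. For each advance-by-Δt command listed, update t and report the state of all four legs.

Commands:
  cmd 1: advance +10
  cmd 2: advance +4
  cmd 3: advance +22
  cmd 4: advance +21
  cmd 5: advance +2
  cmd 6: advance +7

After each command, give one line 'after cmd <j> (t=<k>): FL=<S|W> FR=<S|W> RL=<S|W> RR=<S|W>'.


after cmd 1 (t=19): FL=W FR=S RL=W RR=S
after cmd 2 (t=23): FL=W FR=S RL=S RR=W
after cmd 3 (t=45): FL=W FR=S RL=W RR=W
after cmd 4 (t=66): FL=W FR=S RL=W RR=S
after cmd 5 (t=68): FL=W FR=S RL=W RR=W
after cmd 6 (t=75): FL=W FR=W RL=S RR=W

start t=9: FL=S FR=W RL=W RR=W
cmd 1: advance +10 → t=19, phase=(14,2,20,8) → FL=W FR=S RL=W RR=S
cmd 2: advance +4 → t=23, phase=(18,6,0,12) → FL=W FR=S RL=S RR=W
cmd 3: advance +22 → t=45, phase=(16,4,22,10) → FL=W FR=S RL=W RR=W
cmd 4: advance +21 → t=66, phase=(13,1,19,7) → FL=W FR=S RL=W RR=S
cmd 5: advance +2 → t=68, phase=(15,3,21,9) → FL=W FR=S RL=W RR=W
cmd 6: advance +7 → t=75, phase=(22,10,4,16) → FL=W FR=W RL=S RR=W


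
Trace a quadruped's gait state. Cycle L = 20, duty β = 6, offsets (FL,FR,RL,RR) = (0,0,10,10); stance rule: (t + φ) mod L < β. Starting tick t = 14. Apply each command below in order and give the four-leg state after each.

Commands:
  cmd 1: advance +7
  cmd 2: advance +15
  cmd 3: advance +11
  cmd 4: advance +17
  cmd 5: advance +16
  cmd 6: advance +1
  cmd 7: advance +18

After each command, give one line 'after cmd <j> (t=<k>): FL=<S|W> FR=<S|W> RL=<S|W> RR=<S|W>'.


after cmd 1 (t=21): FL=S FR=S RL=W RR=W
after cmd 2 (t=36): FL=W FR=W RL=W RR=W
after cmd 3 (t=47): FL=W FR=W RL=W RR=W
after cmd 4 (t=64): FL=S FR=S RL=W RR=W
after cmd 5 (t=80): FL=S FR=S RL=W RR=W
after cmd 6 (t=81): FL=S FR=S RL=W RR=W
after cmd 7 (t=99): FL=W FR=W RL=W RR=W

start t=14: FL=W FR=W RL=S RR=S
cmd 1: advance +7 → t=21, phase=(1,1,11,11) → FL=S FR=S RL=W RR=W
cmd 2: advance +15 → t=36, phase=(16,16,6,6) → FL=W FR=W RL=W RR=W
cmd 3: advance +11 → t=47, phase=(7,7,17,17) → FL=W FR=W RL=W RR=W
cmd 4: advance +17 → t=64, phase=(4,4,14,14) → FL=S FR=S RL=W RR=W
cmd 5: advance +16 → t=80, phase=(0,0,10,10) → FL=S FR=S RL=W RR=W
cmd 6: advance +1 → t=81, phase=(1,1,11,11) → FL=S FR=S RL=W RR=W
cmd 7: advance +18 → t=99, phase=(19,19,9,9) → FL=W FR=W RL=W RR=W


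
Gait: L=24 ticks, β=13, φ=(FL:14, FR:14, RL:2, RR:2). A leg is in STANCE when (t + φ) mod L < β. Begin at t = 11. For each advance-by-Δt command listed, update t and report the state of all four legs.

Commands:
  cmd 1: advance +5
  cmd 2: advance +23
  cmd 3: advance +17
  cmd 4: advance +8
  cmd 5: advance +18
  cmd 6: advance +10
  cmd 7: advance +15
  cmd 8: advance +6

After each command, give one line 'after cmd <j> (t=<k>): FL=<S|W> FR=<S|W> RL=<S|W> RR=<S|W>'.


start t=11: FL=S FR=S RL=W RR=W
cmd 1: advance +5 → t=16, phase=(6,6,18,18) → FL=S FR=S RL=W RR=W
cmd 2: advance +23 → t=39, phase=(5,5,17,17) → FL=S FR=S RL=W RR=W
cmd 3: advance +17 → t=56, phase=(22,22,10,10) → FL=W FR=W RL=S RR=S
cmd 4: advance +8 → t=64, phase=(6,6,18,18) → FL=S FR=S RL=W RR=W
cmd 5: advance +18 → t=82, phase=(0,0,12,12) → FL=S FR=S RL=S RR=S
cmd 6: advance +10 → t=92, phase=(10,10,22,22) → FL=S FR=S RL=W RR=W
cmd 7: advance +15 → t=107, phase=(1,1,13,13) → FL=S FR=S RL=W RR=W
cmd 8: advance +6 → t=113, phase=(7,7,19,19) → FL=S FR=S RL=W RR=W

after cmd 1 (t=16): FL=S FR=S RL=W RR=W
after cmd 2 (t=39): FL=S FR=S RL=W RR=W
after cmd 3 (t=56): FL=W FR=W RL=S RR=S
after cmd 4 (t=64): FL=S FR=S RL=W RR=W
after cmd 5 (t=82): FL=S FR=S RL=S RR=S
after cmd 6 (t=92): FL=S FR=S RL=W RR=W
after cmd 7 (t=107): FL=S FR=S RL=W RR=W
after cmd 8 (t=113): FL=S FR=S RL=W RR=W


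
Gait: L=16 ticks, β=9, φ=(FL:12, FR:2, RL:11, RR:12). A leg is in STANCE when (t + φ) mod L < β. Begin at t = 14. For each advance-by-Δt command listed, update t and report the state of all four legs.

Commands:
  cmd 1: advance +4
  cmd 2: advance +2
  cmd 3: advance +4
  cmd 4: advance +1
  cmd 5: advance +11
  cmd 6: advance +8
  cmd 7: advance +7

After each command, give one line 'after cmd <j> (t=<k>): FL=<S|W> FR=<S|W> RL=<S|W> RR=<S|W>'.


after cmd 1 (t=18): FL=W FR=S RL=W RR=W
after cmd 2 (t=20): FL=S FR=S RL=W RR=S
after cmd 3 (t=24): FL=S FR=W RL=S RR=S
after cmd 4 (t=25): FL=S FR=W RL=S RR=S
after cmd 5 (t=36): FL=S FR=S RL=W RR=S
after cmd 6 (t=44): FL=S FR=W RL=S RR=S
after cmd 7 (t=51): FL=W FR=S RL=W RR=W

start t=14: FL=W FR=S RL=W RR=W
cmd 1: advance +4 → t=18, phase=(14,4,13,14) → FL=W FR=S RL=W RR=W
cmd 2: advance +2 → t=20, phase=(0,6,15,0) → FL=S FR=S RL=W RR=S
cmd 3: advance +4 → t=24, phase=(4,10,3,4) → FL=S FR=W RL=S RR=S
cmd 4: advance +1 → t=25, phase=(5,11,4,5) → FL=S FR=W RL=S RR=S
cmd 5: advance +11 → t=36, phase=(0,6,15,0) → FL=S FR=S RL=W RR=S
cmd 6: advance +8 → t=44, phase=(8,14,7,8) → FL=S FR=W RL=S RR=S
cmd 7: advance +7 → t=51, phase=(15,5,14,15) → FL=W FR=S RL=W RR=W


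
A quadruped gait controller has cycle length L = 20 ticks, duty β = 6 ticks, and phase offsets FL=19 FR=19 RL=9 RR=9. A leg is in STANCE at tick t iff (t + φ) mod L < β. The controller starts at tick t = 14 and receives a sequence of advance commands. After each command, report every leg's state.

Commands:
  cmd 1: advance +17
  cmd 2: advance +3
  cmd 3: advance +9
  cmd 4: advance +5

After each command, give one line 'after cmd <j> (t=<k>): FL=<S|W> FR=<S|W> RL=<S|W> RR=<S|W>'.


start t=14: FL=W FR=W RL=S RR=S
cmd 1: advance +17 → t=31, phase=(10,10,0,0) → FL=W FR=W RL=S RR=S
cmd 2: advance +3 → t=34, phase=(13,13,3,3) → FL=W FR=W RL=S RR=S
cmd 3: advance +9 → t=43, phase=(2,2,12,12) → FL=S FR=S RL=W RR=W
cmd 4: advance +5 → t=48, phase=(7,7,17,17) → FL=W FR=W RL=W RR=W

after cmd 1 (t=31): FL=W FR=W RL=S RR=S
after cmd 2 (t=34): FL=W FR=W RL=S RR=S
after cmd 3 (t=43): FL=S FR=S RL=W RR=W
after cmd 4 (t=48): FL=W FR=W RL=W RR=W


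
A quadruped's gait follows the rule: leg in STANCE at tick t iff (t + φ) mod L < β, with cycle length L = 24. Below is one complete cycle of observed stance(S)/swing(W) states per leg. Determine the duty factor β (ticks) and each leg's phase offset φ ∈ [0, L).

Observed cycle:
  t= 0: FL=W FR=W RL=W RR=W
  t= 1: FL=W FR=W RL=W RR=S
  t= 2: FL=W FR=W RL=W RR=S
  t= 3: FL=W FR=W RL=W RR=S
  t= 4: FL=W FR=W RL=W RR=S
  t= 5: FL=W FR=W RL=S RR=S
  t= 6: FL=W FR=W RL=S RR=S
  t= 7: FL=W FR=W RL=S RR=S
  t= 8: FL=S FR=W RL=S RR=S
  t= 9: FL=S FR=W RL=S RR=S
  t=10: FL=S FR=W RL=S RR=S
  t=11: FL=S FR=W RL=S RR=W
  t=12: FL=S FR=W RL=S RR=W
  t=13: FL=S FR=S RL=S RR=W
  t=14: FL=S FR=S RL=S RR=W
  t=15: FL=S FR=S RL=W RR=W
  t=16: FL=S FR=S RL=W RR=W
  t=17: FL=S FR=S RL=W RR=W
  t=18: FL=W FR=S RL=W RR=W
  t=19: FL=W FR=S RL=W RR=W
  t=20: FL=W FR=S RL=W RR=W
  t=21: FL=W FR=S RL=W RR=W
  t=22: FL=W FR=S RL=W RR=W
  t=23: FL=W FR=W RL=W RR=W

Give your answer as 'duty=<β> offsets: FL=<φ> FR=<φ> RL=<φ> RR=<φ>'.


duty=10 offsets: FL=16 FR=11 RL=19 RR=23

duty β = stance ticks per leg = 10
FL: stance ticks = 10; W→S at t=8 → φ=16
FR: stance ticks = 10; W→S at t=13 → φ=11
RL: stance ticks = 10; W→S at t=5 → φ=19
RR: stance ticks = 10; W→S at t=1 → φ=23


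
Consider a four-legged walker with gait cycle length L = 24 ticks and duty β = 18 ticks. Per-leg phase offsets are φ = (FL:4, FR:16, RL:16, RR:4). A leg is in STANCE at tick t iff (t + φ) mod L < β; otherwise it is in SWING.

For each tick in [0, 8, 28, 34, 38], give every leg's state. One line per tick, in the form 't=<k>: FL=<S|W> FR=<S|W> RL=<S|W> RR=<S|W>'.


t=0: phase=(4,16,16,4) vs β=18 → FL=S FR=S RL=S RR=S
t=8: phase=(12,0,0,12) vs β=18 → FL=S FR=S RL=S RR=S
t=28: phase=(8,20,20,8) vs β=18 → FL=S FR=W RL=W RR=S
t=34: phase=(14,2,2,14) vs β=18 → FL=S FR=S RL=S RR=S
t=38: phase=(18,6,6,18) vs β=18 → FL=W FR=S RL=S RR=W

t=0: FL=S FR=S RL=S RR=S
t=8: FL=S FR=S RL=S RR=S
t=28: FL=S FR=W RL=W RR=S
t=34: FL=S FR=S RL=S RR=S
t=38: FL=W FR=S RL=S RR=W


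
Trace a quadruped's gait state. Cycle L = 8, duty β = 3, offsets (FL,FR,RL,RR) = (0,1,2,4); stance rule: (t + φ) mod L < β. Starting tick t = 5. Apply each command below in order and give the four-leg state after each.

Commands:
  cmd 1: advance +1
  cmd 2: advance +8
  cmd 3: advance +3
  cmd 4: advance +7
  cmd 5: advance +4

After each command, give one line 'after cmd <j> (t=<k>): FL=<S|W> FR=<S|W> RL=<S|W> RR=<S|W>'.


after cmd 1 (t=6): FL=W FR=W RL=S RR=S
after cmd 2 (t=14): FL=W FR=W RL=S RR=S
after cmd 3 (t=17): FL=S FR=S RL=W RR=W
after cmd 4 (t=24): FL=S FR=S RL=S RR=W
after cmd 5 (t=28): FL=W FR=W RL=W RR=S

start t=5: FL=W FR=W RL=W RR=S
cmd 1: advance +1 → t=6, phase=(6,7,0,2) → FL=W FR=W RL=S RR=S
cmd 2: advance +8 → t=14, phase=(6,7,0,2) → FL=W FR=W RL=S RR=S
cmd 3: advance +3 → t=17, phase=(1,2,3,5) → FL=S FR=S RL=W RR=W
cmd 4: advance +7 → t=24, phase=(0,1,2,4) → FL=S FR=S RL=S RR=W
cmd 5: advance +4 → t=28, phase=(4,5,6,0) → FL=W FR=W RL=W RR=S


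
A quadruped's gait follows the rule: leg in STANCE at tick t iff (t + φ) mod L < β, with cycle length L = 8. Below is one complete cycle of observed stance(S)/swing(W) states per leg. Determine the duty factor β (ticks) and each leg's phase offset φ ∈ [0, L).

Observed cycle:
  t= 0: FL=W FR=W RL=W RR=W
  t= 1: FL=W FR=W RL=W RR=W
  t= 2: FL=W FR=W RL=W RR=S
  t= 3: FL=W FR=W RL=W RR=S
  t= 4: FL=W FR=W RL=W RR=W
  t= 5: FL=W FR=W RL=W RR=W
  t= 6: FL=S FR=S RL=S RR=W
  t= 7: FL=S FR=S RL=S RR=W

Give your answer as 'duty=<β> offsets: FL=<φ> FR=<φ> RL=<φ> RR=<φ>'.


duty=2 offsets: FL=2 FR=2 RL=2 RR=6

duty β = stance ticks per leg = 2
FL: stance ticks = 2; W→S at t=6 → φ=2
FR: stance ticks = 2; W→S at t=6 → φ=2
RL: stance ticks = 2; W→S at t=6 → φ=2
RR: stance ticks = 2; W→S at t=2 → φ=6


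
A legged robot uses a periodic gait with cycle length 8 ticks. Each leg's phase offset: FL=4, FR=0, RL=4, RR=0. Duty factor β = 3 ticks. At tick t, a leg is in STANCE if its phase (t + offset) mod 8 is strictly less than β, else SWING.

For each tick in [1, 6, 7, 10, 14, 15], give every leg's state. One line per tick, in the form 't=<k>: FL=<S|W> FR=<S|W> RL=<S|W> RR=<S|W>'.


t=1: phase=(5,1,5,1) vs β=3 → FL=W FR=S RL=W RR=S
t=6: phase=(2,6,2,6) vs β=3 → FL=S FR=W RL=S RR=W
t=7: phase=(3,7,3,7) vs β=3 → FL=W FR=W RL=W RR=W
t=10: phase=(6,2,6,2) vs β=3 → FL=W FR=S RL=W RR=S
t=14: phase=(2,6,2,6) vs β=3 → FL=S FR=W RL=S RR=W
t=15: phase=(3,7,3,7) vs β=3 → FL=W FR=W RL=W RR=W

t=1: FL=W FR=S RL=W RR=S
t=6: FL=S FR=W RL=S RR=W
t=7: FL=W FR=W RL=W RR=W
t=10: FL=W FR=S RL=W RR=S
t=14: FL=S FR=W RL=S RR=W
t=15: FL=W FR=W RL=W RR=W


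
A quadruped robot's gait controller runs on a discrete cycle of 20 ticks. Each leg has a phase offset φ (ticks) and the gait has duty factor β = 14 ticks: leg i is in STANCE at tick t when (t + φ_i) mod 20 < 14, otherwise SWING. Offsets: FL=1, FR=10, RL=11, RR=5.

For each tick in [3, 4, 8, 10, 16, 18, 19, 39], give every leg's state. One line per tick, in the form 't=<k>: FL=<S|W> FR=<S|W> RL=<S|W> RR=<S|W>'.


t=3: FL=S FR=S RL=W RR=S
t=4: FL=S FR=W RL=W RR=S
t=8: FL=S FR=W RL=W RR=S
t=10: FL=S FR=S RL=S RR=W
t=16: FL=W FR=S RL=S RR=S
t=18: FL=W FR=S RL=S RR=S
t=19: FL=S FR=S RL=S RR=S
t=39: FL=S FR=S RL=S RR=S

t=3: phase=(4,13,14,8) vs β=14 → FL=S FR=S RL=W RR=S
t=4: phase=(5,14,15,9) vs β=14 → FL=S FR=W RL=W RR=S
t=8: phase=(9,18,19,13) vs β=14 → FL=S FR=W RL=W RR=S
t=10: phase=(11,0,1,15) vs β=14 → FL=S FR=S RL=S RR=W
t=16: phase=(17,6,7,1) vs β=14 → FL=W FR=S RL=S RR=S
t=18: phase=(19,8,9,3) vs β=14 → FL=W FR=S RL=S RR=S
t=19: phase=(0,9,10,4) vs β=14 → FL=S FR=S RL=S RR=S
t=39: phase=(0,9,10,4) vs β=14 → FL=S FR=S RL=S RR=S


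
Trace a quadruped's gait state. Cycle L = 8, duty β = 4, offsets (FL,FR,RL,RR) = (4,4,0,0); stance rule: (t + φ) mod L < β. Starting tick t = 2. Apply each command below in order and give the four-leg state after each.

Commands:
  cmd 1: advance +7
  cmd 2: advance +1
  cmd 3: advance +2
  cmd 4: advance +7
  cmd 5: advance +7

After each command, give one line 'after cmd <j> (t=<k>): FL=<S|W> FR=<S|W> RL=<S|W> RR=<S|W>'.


start t=2: FL=W FR=W RL=S RR=S
cmd 1: advance +7 → t=9, phase=(5,5,1,1) → FL=W FR=W RL=S RR=S
cmd 2: advance +1 → t=10, phase=(6,6,2,2) → FL=W FR=W RL=S RR=S
cmd 3: advance +2 → t=12, phase=(0,0,4,4) → FL=S FR=S RL=W RR=W
cmd 4: advance +7 → t=19, phase=(7,7,3,3) → FL=W FR=W RL=S RR=S
cmd 5: advance +7 → t=26, phase=(6,6,2,2) → FL=W FR=W RL=S RR=S

after cmd 1 (t=9): FL=W FR=W RL=S RR=S
after cmd 2 (t=10): FL=W FR=W RL=S RR=S
after cmd 3 (t=12): FL=S FR=S RL=W RR=W
after cmd 4 (t=19): FL=W FR=W RL=S RR=S
after cmd 5 (t=26): FL=W FR=W RL=S RR=S


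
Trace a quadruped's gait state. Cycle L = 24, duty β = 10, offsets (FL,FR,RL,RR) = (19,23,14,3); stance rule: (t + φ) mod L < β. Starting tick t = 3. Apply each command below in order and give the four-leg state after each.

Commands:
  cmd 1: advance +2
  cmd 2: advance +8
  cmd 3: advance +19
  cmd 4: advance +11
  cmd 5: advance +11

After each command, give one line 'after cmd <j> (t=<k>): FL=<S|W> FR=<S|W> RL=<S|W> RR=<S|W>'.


after cmd 1 (t=5): FL=S FR=S RL=W RR=S
after cmd 2 (t=13): FL=S FR=W RL=S RR=W
after cmd 3 (t=32): FL=S FR=S RL=W RR=W
after cmd 4 (t=43): FL=W FR=W RL=S RR=W
after cmd 5 (t=54): FL=S FR=S RL=W RR=S

start t=3: FL=W FR=S RL=W RR=S
cmd 1: advance +2 → t=5, phase=(0,4,19,8) → FL=S FR=S RL=W RR=S
cmd 2: advance +8 → t=13, phase=(8,12,3,16) → FL=S FR=W RL=S RR=W
cmd 3: advance +19 → t=32, phase=(3,7,22,11) → FL=S FR=S RL=W RR=W
cmd 4: advance +11 → t=43, phase=(14,18,9,22) → FL=W FR=W RL=S RR=W
cmd 5: advance +11 → t=54, phase=(1,5,20,9) → FL=S FR=S RL=W RR=S


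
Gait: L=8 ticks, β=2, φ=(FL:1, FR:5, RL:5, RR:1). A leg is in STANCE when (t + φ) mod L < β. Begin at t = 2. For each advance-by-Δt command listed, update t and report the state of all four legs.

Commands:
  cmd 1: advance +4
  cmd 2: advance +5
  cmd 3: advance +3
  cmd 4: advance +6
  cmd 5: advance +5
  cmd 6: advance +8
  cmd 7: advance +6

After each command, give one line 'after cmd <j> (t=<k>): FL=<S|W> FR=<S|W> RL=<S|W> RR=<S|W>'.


start t=2: FL=W FR=W RL=W RR=W
cmd 1: advance +4 → t=6, phase=(7,3,3,7) → FL=W FR=W RL=W RR=W
cmd 2: advance +5 → t=11, phase=(4,0,0,4) → FL=W FR=S RL=S RR=W
cmd 3: advance +3 → t=14, phase=(7,3,3,7) → FL=W FR=W RL=W RR=W
cmd 4: advance +6 → t=20, phase=(5,1,1,5) → FL=W FR=S RL=S RR=W
cmd 5: advance +5 → t=25, phase=(2,6,6,2) → FL=W FR=W RL=W RR=W
cmd 6: advance +8 → t=33, phase=(2,6,6,2) → FL=W FR=W RL=W RR=W
cmd 7: advance +6 → t=39, phase=(0,4,4,0) → FL=S FR=W RL=W RR=S

after cmd 1 (t=6): FL=W FR=W RL=W RR=W
after cmd 2 (t=11): FL=W FR=S RL=S RR=W
after cmd 3 (t=14): FL=W FR=W RL=W RR=W
after cmd 4 (t=20): FL=W FR=S RL=S RR=W
after cmd 5 (t=25): FL=W FR=W RL=W RR=W
after cmd 6 (t=33): FL=W FR=W RL=W RR=W
after cmd 7 (t=39): FL=S FR=W RL=W RR=S


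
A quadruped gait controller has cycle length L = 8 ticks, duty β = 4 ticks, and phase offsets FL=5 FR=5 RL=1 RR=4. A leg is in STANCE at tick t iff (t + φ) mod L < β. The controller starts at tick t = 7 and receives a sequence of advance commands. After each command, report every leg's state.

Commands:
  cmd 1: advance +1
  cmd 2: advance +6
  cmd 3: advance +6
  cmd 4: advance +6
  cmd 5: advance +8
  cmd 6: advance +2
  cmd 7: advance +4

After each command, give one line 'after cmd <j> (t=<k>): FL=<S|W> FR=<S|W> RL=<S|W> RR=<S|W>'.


start t=7: FL=W FR=W RL=S RR=S
cmd 1: advance +1 → t=8, phase=(5,5,1,4) → FL=W FR=W RL=S RR=W
cmd 2: advance +6 → t=14, phase=(3,3,7,2) → FL=S FR=S RL=W RR=S
cmd 3: advance +6 → t=20, phase=(1,1,5,0) → FL=S FR=S RL=W RR=S
cmd 4: advance +6 → t=26, phase=(7,7,3,6) → FL=W FR=W RL=S RR=W
cmd 5: advance +8 → t=34, phase=(7,7,3,6) → FL=W FR=W RL=S RR=W
cmd 6: advance +2 → t=36, phase=(1,1,5,0) → FL=S FR=S RL=W RR=S
cmd 7: advance +4 → t=40, phase=(5,5,1,4) → FL=W FR=W RL=S RR=W

after cmd 1 (t=8): FL=W FR=W RL=S RR=W
after cmd 2 (t=14): FL=S FR=S RL=W RR=S
after cmd 3 (t=20): FL=S FR=S RL=W RR=S
after cmd 4 (t=26): FL=W FR=W RL=S RR=W
after cmd 5 (t=34): FL=W FR=W RL=S RR=W
after cmd 6 (t=36): FL=S FR=S RL=W RR=S
after cmd 7 (t=40): FL=W FR=W RL=S RR=W


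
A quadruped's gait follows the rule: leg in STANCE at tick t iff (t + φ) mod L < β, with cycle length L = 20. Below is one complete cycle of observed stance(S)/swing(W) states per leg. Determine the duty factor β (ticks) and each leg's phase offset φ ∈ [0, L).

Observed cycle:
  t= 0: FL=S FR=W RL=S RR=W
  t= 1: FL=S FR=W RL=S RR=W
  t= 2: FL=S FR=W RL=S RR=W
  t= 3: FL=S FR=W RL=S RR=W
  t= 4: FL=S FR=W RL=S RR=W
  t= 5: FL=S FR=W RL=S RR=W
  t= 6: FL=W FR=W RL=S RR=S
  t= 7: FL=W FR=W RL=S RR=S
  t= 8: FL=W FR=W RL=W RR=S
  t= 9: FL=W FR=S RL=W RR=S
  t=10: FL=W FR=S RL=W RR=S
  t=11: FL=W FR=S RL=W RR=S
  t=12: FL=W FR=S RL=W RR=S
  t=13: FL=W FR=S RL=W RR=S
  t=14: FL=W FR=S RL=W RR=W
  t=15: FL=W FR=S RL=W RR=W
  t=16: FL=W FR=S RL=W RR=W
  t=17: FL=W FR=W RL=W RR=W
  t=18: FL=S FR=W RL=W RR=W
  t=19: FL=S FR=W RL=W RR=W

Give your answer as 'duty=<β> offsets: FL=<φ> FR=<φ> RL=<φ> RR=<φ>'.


duty β = stance ticks per leg = 8
FL: stance ticks = 8; W→S at t=18 → φ=2
FR: stance ticks = 8; W→S at t=9 → φ=11
RL: stance ticks = 8; W→S at t=0 → φ=0
RR: stance ticks = 8; W→S at t=6 → φ=14

duty=8 offsets: FL=2 FR=11 RL=0 RR=14


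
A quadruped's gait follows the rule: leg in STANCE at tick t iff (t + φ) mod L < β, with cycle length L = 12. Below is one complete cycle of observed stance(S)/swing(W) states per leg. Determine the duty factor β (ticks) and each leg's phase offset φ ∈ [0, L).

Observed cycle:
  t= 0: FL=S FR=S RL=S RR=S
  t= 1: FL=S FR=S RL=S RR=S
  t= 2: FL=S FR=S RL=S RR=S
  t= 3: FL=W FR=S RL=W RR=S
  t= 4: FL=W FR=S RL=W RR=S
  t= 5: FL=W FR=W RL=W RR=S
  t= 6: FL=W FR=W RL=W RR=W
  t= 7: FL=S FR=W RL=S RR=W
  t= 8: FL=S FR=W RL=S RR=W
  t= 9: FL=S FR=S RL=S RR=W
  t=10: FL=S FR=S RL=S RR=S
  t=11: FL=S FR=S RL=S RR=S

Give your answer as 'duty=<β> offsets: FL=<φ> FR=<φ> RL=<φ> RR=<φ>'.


duty β = stance ticks per leg = 8
FL: stance ticks = 8; W→S at t=7 → φ=5
FR: stance ticks = 8; W→S at t=9 → φ=3
RL: stance ticks = 8; W→S at t=7 → φ=5
RR: stance ticks = 8; W→S at t=10 → φ=2

duty=8 offsets: FL=5 FR=3 RL=5 RR=2


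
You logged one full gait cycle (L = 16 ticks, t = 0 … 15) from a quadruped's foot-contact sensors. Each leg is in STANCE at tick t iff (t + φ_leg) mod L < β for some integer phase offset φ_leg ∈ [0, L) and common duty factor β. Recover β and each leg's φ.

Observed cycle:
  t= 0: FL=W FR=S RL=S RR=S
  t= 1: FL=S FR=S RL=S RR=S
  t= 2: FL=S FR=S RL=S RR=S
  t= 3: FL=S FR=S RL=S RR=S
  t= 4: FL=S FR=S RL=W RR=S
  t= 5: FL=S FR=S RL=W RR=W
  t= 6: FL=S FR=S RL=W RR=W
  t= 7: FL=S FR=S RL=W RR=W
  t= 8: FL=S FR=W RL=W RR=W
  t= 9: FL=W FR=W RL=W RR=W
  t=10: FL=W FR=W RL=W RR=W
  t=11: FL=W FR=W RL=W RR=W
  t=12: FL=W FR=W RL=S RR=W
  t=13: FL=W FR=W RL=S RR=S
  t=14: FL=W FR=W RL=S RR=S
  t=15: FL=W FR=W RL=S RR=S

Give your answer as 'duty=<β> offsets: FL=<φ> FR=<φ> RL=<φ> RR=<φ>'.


duty=8 offsets: FL=15 FR=0 RL=4 RR=3

duty β = stance ticks per leg = 8
FL: stance ticks = 8; W→S at t=1 → φ=15
FR: stance ticks = 8; W→S at t=0 → φ=0
RL: stance ticks = 8; W→S at t=12 → φ=4
RR: stance ticks = 8; W→S at t=13 → φ=3


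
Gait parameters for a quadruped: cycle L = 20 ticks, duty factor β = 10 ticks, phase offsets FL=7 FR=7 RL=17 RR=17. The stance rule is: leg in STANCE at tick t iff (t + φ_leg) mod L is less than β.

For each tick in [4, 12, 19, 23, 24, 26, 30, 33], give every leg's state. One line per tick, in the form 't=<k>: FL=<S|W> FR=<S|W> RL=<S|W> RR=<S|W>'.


t=4: phase=(11,11,1,1) vs β=10 → FL=W FR=W RL=S RR=S
t=12: phase=(19,19,9,9) vs β=10 → FL=W FR=W RL=S RR=S
t=19: phase=(6,6,16,16) vs β=10 → FL=S FR=S RL=W RR=W
t=23: phase=(10,10,0,0) vs β=10 → FL=W FR=W RL=S RR=S
t=24: phase=(11,11,1,1) vs β=10 → FL=W FR=W RL=S RR=S
t=26: phase=(13,13,3,3) vs β=10 → FL=W FR=W RL=S RR=S
t=30: phase=(17,17,7,7) vs β=10 → FL=W FR=W RL=S RR=S
t=33: phase=(0,0,10,10) vs β=10 → FL=S FR=S RL=W RR=W

t=4: FL=W FR=W RL=S RR=S
t=12: FL=W FR=W RL=S RR=S
t=19: FL=S FR=S RL=W RR=W
t=23: FL=W FR=W RL=S RR=S
t=24: FL=W FR=W RL=S RR=S
t=26: FL=W FR=W RL=S RR=S
t=30: FL=W FR=W RL=S RR=S
t=33: FL=S FR=S RL=W RR=W


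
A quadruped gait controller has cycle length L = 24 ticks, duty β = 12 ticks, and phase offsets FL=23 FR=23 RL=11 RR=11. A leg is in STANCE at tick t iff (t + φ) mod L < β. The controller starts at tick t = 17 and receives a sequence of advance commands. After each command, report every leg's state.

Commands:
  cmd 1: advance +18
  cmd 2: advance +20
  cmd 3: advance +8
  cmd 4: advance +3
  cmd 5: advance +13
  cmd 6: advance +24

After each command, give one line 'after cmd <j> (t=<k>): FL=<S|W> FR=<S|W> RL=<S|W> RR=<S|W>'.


start t=17: FL=W FR=W RL=S RR=S
cmd 1: advance +18 → t=35, phase=(10,10,22,22) → FL=S FR=S RL=W RR=W
cmd 2: advance +20 → t=55, phase=(6,6,18,18) → FL=S FR=S RL=W RR=W
cmd 3: advance +8 → t=63, phase=(14,14,2,2) → FL=W FR=W RL=S RR=S
cmd 4: advance +3 → t=66, phase=(17,17,5,5) → FL=W FR=W RL=S RR=S
cmd 5: advance +13 → t=79, phase=(6,6,18,18) → FL=S FR=S RL=W RR=W
cmd 6: advance +24 → t=103, phase=(6,6,18,18) → FL=S FR=S RL=W RR=W

after cmd 1 (t=35): FL=S FR=S RL=W RR=W
after cmd 2 (t=55): FL=S FR=S RL=W RR=W
after cmd 3 (t=63): FL=W FR=W RL=S RR=S
after cmd 4 (t=66): FL=W FR=W RL=S RR=S
after cmd 5 (t=79): FL=S FR=S RL=W RR=W
after cmd 6 (t=103): FL=S FR=S RL=W RR=W


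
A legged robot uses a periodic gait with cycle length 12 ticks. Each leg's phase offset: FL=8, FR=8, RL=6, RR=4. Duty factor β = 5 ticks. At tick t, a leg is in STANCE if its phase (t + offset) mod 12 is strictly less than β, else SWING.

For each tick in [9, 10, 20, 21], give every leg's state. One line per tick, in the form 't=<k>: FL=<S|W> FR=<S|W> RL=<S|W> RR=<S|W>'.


t=9: FL=W FR=W RL=S RR=S
t=10: FL=W FR=W RL=S RR=S
t=20: FL=S FR=S RL=S RR=S
t=21: FL=W FR=W RL=S RR=S

t=9: phase=(5,5,3,1) vs β=5 → FL=W FR=W RL=S RR=S
t=10: phase=(6,6,4,2) vs β=5 → FL=W FR=W RL=S RR=S
t=20: phase=(4,4,2,0) vs β=5 → FL=S FR=S RL=S RR=S
t=21: phase=(5,5,3,1) vs β=5 → FL=W FR=W RL=S RR=S


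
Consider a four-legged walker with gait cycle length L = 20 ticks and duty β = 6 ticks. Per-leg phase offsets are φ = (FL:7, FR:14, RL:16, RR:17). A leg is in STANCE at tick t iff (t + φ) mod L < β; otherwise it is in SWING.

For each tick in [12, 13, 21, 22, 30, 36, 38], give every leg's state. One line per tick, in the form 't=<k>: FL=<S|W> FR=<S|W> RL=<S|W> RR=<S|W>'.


t=12: phase=(19,6,8,9) vs β=6 → FL=W FR=W RL=W RR=W
t=13: phase=(0,7,9,10) vs β=6 → FL=S FR=W RL=W RR=W
t=21: phase=(8,15,17,18) vs β=6 → FL=W FR=W RL=W RR=W
t=22: phase=(9,16,18,19) vs β=6 → FL=W FR=W RL=W RR=W
t=30: phase=(17,4,6,7) vs β=6 → FL=W FR=S RL=W RR=W
t=36: phase=(3,10,12,13) vs β=6 → FL=S FR=W RL=W RR=W
t=38: phase=(5,12,14,15) vs β=6 → FL=S FR=W RL=W RR=W

t=12: FL=W FR=W RL=W RR=W
t=13: FL=S FR=W RL=W RR=W
t=21: FL=W FR=W RL=W RR=W
t=22: FL=W FR=W RL=W RR=W
t=30: FL=W FR=S RL=W RR=W
t=36: FL=S FR=W RL=W RR=W
t=38: FL=S FR=W RL=W RR=W


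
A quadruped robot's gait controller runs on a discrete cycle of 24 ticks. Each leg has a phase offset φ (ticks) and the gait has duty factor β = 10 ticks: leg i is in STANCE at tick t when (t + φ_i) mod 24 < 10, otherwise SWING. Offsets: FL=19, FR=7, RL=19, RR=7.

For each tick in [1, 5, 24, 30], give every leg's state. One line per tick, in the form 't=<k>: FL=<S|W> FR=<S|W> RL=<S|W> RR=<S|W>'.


t=1: phase=(20,8,20,8) vs β=10 → FL=W FR=S RL=W RR=S
t=5: phase=(0,12,0,12) vs β=10 → FL=S FR=W RL=S RR=W
t=24: phase=(19,7,19,7) vs β=10 → FL=W FR=S RL=W RR=S
t=30: phase=(1,13,1,13) vs β=10 → FL=S FR=W RL=S RR=W

t=1: FL=W FR=S RL=W RR=S
t=5: FL=S FR=W RL=S RR=W
t=24: FL=W FR=S RL=W RR=S
t=30: FL=S FR=W RL=S RR=W


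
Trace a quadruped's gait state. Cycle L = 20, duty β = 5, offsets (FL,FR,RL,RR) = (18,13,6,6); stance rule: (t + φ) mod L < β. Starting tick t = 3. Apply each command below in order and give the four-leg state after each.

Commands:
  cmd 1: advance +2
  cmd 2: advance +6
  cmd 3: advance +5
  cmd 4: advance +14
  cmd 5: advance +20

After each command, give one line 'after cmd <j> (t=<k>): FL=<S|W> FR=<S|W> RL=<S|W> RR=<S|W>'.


after cmd 1 (t=5): FL=S FR=W RL=W RR=W
after cmd 2 (t=11): FL=W FR=S RL=W RR=W
after cmd 3 (t=16): FL=W FR=W RL=S RR=S
after cmd 4 (t=30): FL=W FR=S RL=W RR=W
after cmd 5 (t=50): FL=W FR=S RL=W RR=W

start t=3: FL=S FR=W RL=W RR=W
cmd 1: advance +2 → t=5, phase=(3,18,11,11) → FL=S FR=W RL=W RR=W
cmd 2: advance +6 → t=11, phase=(9,4,17,17) → FL=W FR=S RL=W RR=W
cmd 3: advance +5 → t=16, phase=(14,9,2,2) → FL=W FR=W RL=S RR=S
cmd 4: advance +14 → t=30, phase=(8,3,16,16) → FL=W FR=S RL=W RR=W
cmd 5: advance +20 → t=50, phase=(8,3,16,16) → FL=W FR=S RL=W RR=W


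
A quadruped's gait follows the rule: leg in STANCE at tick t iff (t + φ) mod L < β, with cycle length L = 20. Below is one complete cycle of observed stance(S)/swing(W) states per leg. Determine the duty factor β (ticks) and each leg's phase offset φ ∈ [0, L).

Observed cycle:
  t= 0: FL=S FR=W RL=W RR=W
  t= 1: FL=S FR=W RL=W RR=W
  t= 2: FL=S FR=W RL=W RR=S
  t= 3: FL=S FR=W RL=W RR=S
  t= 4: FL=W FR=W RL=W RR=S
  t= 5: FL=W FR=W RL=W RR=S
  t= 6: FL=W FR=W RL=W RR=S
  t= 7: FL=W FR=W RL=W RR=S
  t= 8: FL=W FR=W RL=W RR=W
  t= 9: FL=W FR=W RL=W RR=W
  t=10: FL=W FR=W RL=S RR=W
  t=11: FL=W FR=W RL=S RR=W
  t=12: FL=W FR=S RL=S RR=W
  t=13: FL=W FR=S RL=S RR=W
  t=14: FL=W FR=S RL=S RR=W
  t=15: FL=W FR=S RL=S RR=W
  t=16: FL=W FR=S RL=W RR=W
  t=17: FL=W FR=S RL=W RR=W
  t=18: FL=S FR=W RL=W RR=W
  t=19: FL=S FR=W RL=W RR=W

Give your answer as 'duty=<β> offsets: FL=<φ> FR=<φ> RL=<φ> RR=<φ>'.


duty=6 offsets: FL=2 FR=8 RL=10 RR=18

duty β = stance ticks per leg = 6
FL: stance ticks = 6; W→S at t=18 → φ=2
FR: stance ticks = 6; W→S at t=12 → φ=8
RL: stance ticks = 6; W→S at t=10 → φ=10
RR: stance ticks = 6; W→S at t=2 → φ=18


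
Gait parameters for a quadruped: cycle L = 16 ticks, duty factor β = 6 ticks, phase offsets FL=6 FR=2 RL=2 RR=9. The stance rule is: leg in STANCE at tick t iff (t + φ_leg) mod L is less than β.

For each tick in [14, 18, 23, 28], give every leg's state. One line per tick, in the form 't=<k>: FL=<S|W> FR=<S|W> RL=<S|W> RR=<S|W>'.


t=14: FL=S FR=S RL=S RR=W
t=18: FL=W FR=S RL=S RR=W
t=23: FL=W FR=W RL=W RR=S
t=28: FL=S FR=W RL=W RR=S

t=14: phase=(4,0,0,7) vs β=6 → FL=S FR=S RL=S RR=W
t=18: phase=(8,4,4,11) vs β=6 → FL=W FR=S RL=S RR=W
t=23: phase=(13,9,9,0) vs β=6 → FL=W FR=W RL=W RR=S
t=28: phase=(2,14,14,5) vs β=6 → FL=S FR=W RL=W RR=S


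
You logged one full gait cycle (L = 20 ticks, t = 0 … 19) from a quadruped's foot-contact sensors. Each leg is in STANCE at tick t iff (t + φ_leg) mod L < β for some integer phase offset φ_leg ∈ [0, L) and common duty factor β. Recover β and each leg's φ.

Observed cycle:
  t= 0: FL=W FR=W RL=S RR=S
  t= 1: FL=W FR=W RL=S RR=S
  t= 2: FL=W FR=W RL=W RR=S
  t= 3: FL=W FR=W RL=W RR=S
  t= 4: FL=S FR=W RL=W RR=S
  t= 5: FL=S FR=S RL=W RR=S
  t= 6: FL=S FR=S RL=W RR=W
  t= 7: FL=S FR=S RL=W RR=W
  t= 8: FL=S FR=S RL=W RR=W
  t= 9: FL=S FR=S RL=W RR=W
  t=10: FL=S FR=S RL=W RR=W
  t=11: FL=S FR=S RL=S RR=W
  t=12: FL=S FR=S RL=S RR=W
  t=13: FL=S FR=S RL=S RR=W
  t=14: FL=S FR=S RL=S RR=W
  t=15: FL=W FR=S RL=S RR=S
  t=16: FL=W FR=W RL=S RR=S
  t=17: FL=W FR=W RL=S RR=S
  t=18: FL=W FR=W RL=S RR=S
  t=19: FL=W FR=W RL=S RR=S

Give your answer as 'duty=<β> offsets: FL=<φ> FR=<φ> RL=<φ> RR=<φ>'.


duty β = stance ticks per leg = 11
FL: stance ticks = 11; W→S at t=4 → φ=16
FR: stance ticks = 11; W→S at t=5 → φ=15
RL: stance ticks = 11; W→S at t=11 → φ=9
RR: stance ticks = 11; W→S at t=15 → φ=5

duty=11 offsets: FL=16 FR=15 RL=9 RR=5


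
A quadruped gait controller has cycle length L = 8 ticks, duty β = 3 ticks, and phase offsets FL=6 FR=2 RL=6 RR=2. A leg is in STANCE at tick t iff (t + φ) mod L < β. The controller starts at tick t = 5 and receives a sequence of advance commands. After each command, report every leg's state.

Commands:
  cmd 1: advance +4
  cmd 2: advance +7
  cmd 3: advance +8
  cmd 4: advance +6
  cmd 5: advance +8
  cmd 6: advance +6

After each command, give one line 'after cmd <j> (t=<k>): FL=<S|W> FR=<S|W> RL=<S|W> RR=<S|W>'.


after cmd 1 (t=9): FL=W FR=W RL=W RR=W
after cmd 2 (t=16): FL=W FR=S RL=W RR=S
after cmd 3 (t=24): FL=W FR=S RL=W RR=S
after cmd 4 (t=30): FL=W FR=S RL=W RR=S
after cmd 5 (t=38): FL=W FR=S RL=W RR=S
after cmd 6 (t=44): FL=S FR=W RL=S RR=W

start t=5: FL=W FR=W RL=W RR=W
cmd 1: advance +4 → t=9, phase=(7,3,7,3) → FL=W FR=W RL=W RR=W
cmd 2: advance +7 → t=16, phase=(6,2,6,2) → FL=W FR=S RL=W RR=S
cmd 3: advance +8 → t=24, phase=(6,2,6,2) → FL=W FR=S RL=W RR=S
cmd 4: advance +6 → t=30, phase=(4,0,4,0) → FL=W FR=S RL=W RR=S
cmd 5: advance +8 → t=38, phase=(4,0,4,0) → FL=W FR=S RL=W RR=S
cmd 6: advance +6 → t=44, phase=(2,6,2,6) → FL=S FR=W RL=S RR=W


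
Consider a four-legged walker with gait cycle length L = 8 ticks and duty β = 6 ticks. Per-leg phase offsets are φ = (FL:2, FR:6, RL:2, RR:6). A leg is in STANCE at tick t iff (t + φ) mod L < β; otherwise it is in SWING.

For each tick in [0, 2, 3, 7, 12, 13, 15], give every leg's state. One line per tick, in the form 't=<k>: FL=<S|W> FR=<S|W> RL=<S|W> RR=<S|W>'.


t=0: phase=(2,6,2,6) vs β=6 → FL=S FR=W RL=S RR=W
t=2: phase=(4,0,4,0) vs β=6 → FL=S FR=S RL=S RR=S
t=3: phase=(5,1,5,1) vs β=6 → FL=S FR=S RL=S RR=S
t=7: phase=(1,5,1,5) vs β=6 → FL=S FR=S RL=S RR=S
t=12: phase=(6,2,6,2) vs β=6 → FL=W FR=S RL=W RR=S
t=13: phase=(7,3,7,3) vs β=6 → FL=W FR=S RL=W RR=S
t=15: phase=(1,5,1,5) vs β=6 → FL=S FR=S RL=S RR=S

t=0: FL=S FR=W RL=S RR=W
t=2: FL=S FR=S RL=S RR=S
t=3: FL=S FR=S RL=S RR=S
t=7: FL=S FR=S RL=S RR=S
t=12: FL=W FR=S RL=W RR=S
t=13: FL=W FR=S RL=W RR=S
t=15: FL=S FR=S RL=S RR=S


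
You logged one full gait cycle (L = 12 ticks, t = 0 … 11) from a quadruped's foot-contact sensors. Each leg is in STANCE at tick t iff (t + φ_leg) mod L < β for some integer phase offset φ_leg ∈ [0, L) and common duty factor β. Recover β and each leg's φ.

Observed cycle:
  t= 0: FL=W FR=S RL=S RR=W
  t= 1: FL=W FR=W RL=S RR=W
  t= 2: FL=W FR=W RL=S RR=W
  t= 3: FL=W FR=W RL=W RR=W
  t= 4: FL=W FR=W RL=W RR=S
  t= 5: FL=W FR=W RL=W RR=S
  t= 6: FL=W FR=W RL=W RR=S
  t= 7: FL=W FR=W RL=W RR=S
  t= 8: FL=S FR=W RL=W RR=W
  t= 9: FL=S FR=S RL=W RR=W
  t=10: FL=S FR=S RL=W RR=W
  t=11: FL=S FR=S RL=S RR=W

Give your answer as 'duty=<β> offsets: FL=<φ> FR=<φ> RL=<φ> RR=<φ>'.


duty β = stance ticks per leg = 4
FL: stance ticks = 4; W→S at t=8 → φ=4
FR: stance ticks = 4; W→S at t=9 → φ=3
RL: stance ticks = 4; W→S at t=11 → φ=1
RR: stance ticks = 4; W→S at t=4 → φ=8

duty=4 offsets: FL=4 FR=3 RL=1 RR=8


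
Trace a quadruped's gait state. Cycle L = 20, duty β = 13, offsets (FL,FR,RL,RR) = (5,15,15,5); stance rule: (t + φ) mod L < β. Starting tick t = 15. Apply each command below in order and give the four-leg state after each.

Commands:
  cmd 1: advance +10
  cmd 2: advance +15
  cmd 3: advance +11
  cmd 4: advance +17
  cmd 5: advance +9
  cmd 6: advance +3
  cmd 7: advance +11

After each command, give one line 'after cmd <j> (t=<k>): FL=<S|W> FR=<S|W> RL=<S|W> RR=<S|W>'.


after cmd 1 (t=25): FL=S FR=S RL=S RR=S
after cmd 2 (t=40): FL=S FR=W RL=W RR=S
after cmd 3 (t=51): FL=W FR=S RL=S RR=W
after cmd 4 (t=68): FL=W FR=S RL=S RR=W
after cmd 5 (t=77): FL=S FR=S RL=S RR=S
after cmd 6 (t=80): FL=S FR=W RL=W RR=S
after cmd 7 (t=91): FL=W FR=S RL=S RR=W

start t=15: FL=S FR=S RL=S RR=S
cmd 1: advance +10 → t=25, phase=(10,0,0,10) → FL=S FR=S RL=S RR=S
cmd 2: advance +15 → t=40, phase=(5,15,15,5) → FL=S FR=W RL=W RR=S
cmd 3: advance +11 → t=51, phase=(16,6,6,16) → FL=W FR=S RL=S RR=W
cmd 4: advance +17 → t=68, phase=(13,3,3,13) → FL=W FR=S RL=S RR=W
cmd 5: advance +9 → t=77, phase=(2,12,12,2) → FL=S FR=S RL=S RR=S
cmd 6: advance +3 → t=80, phase=(5,15,15,5) → FL=S FR=W RL=W RR=S
cmd 7: advance +11 → t=91, phase=(16,6,6,16) → FL=W FR=S RL=S RR=W


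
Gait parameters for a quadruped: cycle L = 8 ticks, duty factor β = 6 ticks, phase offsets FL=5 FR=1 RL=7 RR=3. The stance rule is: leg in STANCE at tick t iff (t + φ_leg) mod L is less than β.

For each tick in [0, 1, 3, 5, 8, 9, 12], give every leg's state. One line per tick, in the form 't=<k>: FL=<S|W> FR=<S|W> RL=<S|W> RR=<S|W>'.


t=0: FL=S FR=S RL=W RR=S
t=1: FL=W FR=S RL=S RR=S
t=3: FL=S FR=S RL=S RR=W
t=5: FL=S FR=W RL=S RR=S
t=8: FL=S FR=S RL=W RR=S
t=9: FL=W FR=S RL=S RR=S
t=12: FL=S FR=S RL=S RR=W

t=0: phase=(5,1,7,3) vs β=6 → FL=S FR=S RL=W RR=S
t=1: phase=(6,2,0,4) vs β=6 → FL=W FR=S RL=S RR=S
t=3: phase=(0,4,2,6) vs β=6 → FL=S FR=S RL=S RR=W
t=5: phase=(2,6,4,0) vs β=6 → FL=S FR=W RL=S RR=S
t=8: phase=(5,1,7,3) vs β=6 → FL=S FR=S RL=W RR=S
t=9: phase=(6,2,0,4) vs β=6 → FL=W FR=S RL=S RR=S
t=12: phase=(1,5,3,7) vs β=6 → FL=S FR=S RL=S RR=W


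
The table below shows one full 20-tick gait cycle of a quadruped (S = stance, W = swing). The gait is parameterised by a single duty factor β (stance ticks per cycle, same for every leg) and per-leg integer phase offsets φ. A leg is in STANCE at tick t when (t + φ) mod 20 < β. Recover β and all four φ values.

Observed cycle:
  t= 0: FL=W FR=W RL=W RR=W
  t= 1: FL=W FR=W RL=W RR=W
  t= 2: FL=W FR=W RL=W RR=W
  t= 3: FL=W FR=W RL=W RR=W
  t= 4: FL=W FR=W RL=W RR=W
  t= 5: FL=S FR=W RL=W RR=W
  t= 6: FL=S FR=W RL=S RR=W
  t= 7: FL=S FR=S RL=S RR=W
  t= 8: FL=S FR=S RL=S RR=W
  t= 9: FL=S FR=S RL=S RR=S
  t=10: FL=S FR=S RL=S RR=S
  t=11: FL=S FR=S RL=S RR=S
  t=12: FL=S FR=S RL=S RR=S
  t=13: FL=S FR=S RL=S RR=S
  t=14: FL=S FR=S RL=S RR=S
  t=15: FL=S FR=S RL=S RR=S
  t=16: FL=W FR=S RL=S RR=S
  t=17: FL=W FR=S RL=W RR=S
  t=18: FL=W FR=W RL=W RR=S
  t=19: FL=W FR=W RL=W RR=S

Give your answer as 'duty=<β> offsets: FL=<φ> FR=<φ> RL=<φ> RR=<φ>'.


duty=11 offsets: FL=15 FR=13 RL=14 RR=11

duty β = stance ticks per leg = 11
FL: stance ticks = 11; W→S at t=5 → φ=15
FR: stance ticks = 11; W→S at t=7 → φ=13
RL: stance ticks = 11; W→S at t=6 → φ=14
RR: stance ticks = 11; W→S at t=9 → φ=11


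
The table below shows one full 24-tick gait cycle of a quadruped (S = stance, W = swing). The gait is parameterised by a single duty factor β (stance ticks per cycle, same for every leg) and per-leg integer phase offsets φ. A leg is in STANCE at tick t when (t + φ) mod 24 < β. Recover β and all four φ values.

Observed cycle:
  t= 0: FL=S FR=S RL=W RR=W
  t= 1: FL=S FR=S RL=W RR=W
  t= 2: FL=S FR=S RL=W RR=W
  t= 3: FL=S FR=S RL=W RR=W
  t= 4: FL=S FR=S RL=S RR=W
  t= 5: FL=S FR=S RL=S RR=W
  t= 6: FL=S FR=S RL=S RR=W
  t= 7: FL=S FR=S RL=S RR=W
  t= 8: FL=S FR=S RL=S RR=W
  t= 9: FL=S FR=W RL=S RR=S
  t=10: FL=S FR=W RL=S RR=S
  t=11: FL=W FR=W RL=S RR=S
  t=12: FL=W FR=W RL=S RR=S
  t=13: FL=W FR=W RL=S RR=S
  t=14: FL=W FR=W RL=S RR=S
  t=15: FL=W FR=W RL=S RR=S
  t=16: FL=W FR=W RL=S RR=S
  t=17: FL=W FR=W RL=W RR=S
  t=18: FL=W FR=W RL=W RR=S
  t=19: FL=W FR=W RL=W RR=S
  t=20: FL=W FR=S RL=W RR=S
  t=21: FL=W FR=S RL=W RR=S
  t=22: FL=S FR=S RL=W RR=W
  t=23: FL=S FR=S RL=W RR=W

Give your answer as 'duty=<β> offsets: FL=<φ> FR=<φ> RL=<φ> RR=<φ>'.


duty=13 offsets: FL=2 FR=4 RL=20 RR=15

duty β = stance ticks per leg = 13
FL: stance ticks = 13; W→S at t=22 → φ=2
FR: stance ticks = 13; W→S at t=20 → φ=4
RL: stance ticks = 13; W→S at t=4 → φ=20
RR: stance ticks = 13; W→S at t=9 → φ=15


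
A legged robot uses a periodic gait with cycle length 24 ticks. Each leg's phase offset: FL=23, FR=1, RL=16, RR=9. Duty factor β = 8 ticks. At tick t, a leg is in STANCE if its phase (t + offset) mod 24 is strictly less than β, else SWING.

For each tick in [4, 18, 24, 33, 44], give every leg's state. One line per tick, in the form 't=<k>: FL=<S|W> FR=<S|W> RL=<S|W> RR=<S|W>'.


t=4: phase=(3,5,20,13) vs β=8 → FL=S FR=S RL=W RR=W
t=18: phase=(17,19,10,3) vs β=8 → FL=W FR=W RL=W RR=S
t=24: phase=(23,1,16,9) vs β=8 → FL=W FR=S RL=W RR=W
t=33: phase=(8,10,1,18) vs β=8 → FL=W FR=W RL=S RR=W
t=44: phase=(19,21,12,5) vs β=8 → FL=W FR=W RL=W RR=S

t=4: FL=S FR=S RL=W RR=W
t=18: FL=W FR=W RL=W RR=S
t=24: FL=W FR=S RL=W RR=W
t=33: FL=W FR=W RL=S RR=W
t=44: FL=W FR=W RL=W RR=S


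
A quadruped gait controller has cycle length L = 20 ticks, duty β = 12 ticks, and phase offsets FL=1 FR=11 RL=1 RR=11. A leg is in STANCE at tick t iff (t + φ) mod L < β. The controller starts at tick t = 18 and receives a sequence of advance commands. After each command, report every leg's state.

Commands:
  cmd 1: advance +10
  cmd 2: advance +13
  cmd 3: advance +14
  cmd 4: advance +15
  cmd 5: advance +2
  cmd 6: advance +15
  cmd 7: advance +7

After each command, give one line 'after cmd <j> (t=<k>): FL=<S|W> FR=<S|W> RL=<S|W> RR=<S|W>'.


after cmd 1 (t=28): FL=S FR=W RL=S RR=W
after cmd 2 (t=41): FL=S FR=W RL=S RR=W
after cmd 3 (t=55): FL=W FR=S RL=W RR=S
after cmd 4 (t=70): FL=S FR=S RL=S RR=S
after cmd 5 (t=72): FL=W FR=S RL=W RR=S
after cmd 6 (t=87): FL=S FR=W RL=S RR=W
after cmd 7 (t=94): FL=W FR=S RL=W RR=S

start t=18: FL=W FR=S RL=W RR=S
cmd 1: advance +10 → t=28, phase=(9,19,9,19) → FL=S FR=W RL=S RR=W
cmd 2: advance +13 → t=41, phase=(2,12,2,12) → FL=S FR=W RL=S RR=W
cmd 3: advance +14 → t=55, phase=(16,6,16,6) → FL=W FR=S RL=W RR=S
cmd 4: advance +15 → t=70, phase=(11,1,11,1) → FL=S FR=S RL=S RR=S
cmd 5: advance +2 → t=72, phase=(13,3,13,3) → FL=W FR=S RL=W RR=S
cmd 6: advance +15 → t=87, phase=(8,18,8,18) → FL=S FR=W RL=S RR=W
cmd 7: advance +7 → t=94, phase=(15,5,15,5) → FL=W FR=S RL=W RR=S


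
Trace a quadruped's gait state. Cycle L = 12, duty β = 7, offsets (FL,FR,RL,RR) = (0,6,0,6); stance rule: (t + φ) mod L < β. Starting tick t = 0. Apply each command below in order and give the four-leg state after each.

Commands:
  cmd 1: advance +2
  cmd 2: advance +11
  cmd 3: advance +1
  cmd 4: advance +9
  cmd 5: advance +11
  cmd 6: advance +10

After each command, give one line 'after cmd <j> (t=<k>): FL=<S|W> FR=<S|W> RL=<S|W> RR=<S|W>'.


start t=0: FL=S FR=S RL=S RR=S
cmd 1: advance +2 → t=2, phase=(2,8,2,8) → FL=S FR=W RL=S RR=W
cmd 2: advance +11 → t=13, phase=(1,7,1,7) → FL=S FR=W RL=S RR=W
cmd 3: advance +1 → t=14, phase=(2,8,2,8) → FL=S FR=W RL=S RR=W
cmd 4: advance +9 → t=23, phase=(11,5,11,5) → FL=W FR=S RL=W RR=S
cmd 5: advance +11 → t=34, phase=(10,4,10,4) → FL=W FR=S RL=W RR=S
cmd 6: advance +10 → t=44, phase=(8,2,8,2) → FL=W FR=S RL=W RR=S

after cmd 1 (t=2): FL=S FR=W RL=S RR=W
after cmd 2 (t=13): FL=S FR=W RL=S RR=W
after cmd 3 (t=14): FL=S FR=W RL=S RR=W
after cmd 4 (t=23): FL=W FR=S RL=W RR=S
after cmd 5 (t=34): FL=W FR=S RL=W RR=S
after cmd 6 (t=44): FL=W FR=S RL=W RR=S


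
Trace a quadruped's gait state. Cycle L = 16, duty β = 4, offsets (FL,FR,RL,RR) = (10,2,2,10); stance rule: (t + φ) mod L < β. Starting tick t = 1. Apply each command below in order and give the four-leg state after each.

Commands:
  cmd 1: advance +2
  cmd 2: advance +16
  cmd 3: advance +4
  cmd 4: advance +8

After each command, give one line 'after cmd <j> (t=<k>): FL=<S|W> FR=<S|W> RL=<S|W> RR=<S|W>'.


start t=1: FL=W FR=S RL=S RR=W
cmd 1: advance +2 → t=3, phase=(13,5,5,13) → FL=W FR=W RL=W RR=W
cmd 2: advance +16 → t=19, phase=(13,5,5,13) → FL=W FR=W RL=W RR=W
cmd 3: advance +4 → t=23, phase=(1,9,9,1) → FL=S FR=W RL=W RR=S
cmd 4: advance +8 → t=31, phase=(9,1,1,9) → FL=W FR=S RL=S RR=W

after cmd 1 (t=3): FL=W FR=W RL=W RR=W
after cmd 2 (t=19): FL=W FR=W RL=W RR=W
after cmd 3 (t=23): FL=S FR=W RL=W RR=S
after cmd 4 (t=31): FL=W FR=S RL=S RR=W
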